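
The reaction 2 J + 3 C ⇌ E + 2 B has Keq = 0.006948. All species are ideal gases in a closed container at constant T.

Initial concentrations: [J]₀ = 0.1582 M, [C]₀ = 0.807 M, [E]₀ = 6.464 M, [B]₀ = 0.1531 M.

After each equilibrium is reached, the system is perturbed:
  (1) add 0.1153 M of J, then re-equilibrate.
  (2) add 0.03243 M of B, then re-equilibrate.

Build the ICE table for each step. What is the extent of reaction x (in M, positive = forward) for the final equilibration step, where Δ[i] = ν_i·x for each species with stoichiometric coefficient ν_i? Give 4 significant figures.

Q₀ = 11.52 vs Keq = 0.006948 ⇒ Q>K, reverse
Step 1:
                  J         C         E         B
  Initial    0.1582     0.807     6.464    0.1531
  Change     0.1429    0.2143  -0.07143   -0.1429
  Equil      0.3011     1.021     6.393   0.01024
  solve Keq expr → x = -0.07143; check Q = 0.006948
Then add 0.1153 M of J.
Step 2:
                  J         C         E         B
  Initial    0.4164     1.021     6.393   0.01024
  Change  -0.003682 -0.005523  0.001841  0.003682
  Equil      0.4127     1.016     6.394   0.01393
  solve Keq expr → x = 0.001841; check Q = 0.006948
Then add 0.03243 M of B.
Step 3:
                  J         C         E         B
  Initial    0.4127     1.016     6.394   0.04636
  Change    0.03037   0.04555  -0.01518  -0.03037
  Equil       0.443     1.061     6.379   0.01599
  solve Keq expr → x = -0.01518; check Q = 0.006948

x = -0.01518 M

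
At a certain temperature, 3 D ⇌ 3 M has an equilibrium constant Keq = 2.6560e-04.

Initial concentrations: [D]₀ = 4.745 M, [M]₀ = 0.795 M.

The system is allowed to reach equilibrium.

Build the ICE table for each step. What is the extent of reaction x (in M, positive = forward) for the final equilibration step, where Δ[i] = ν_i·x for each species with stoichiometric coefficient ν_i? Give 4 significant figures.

Q₀ = 0.004703 vs Keq = 2.6560e-04 ⇒ Q>K, reverse
Step 1:
                  D         M
  Initial     4.745     0.795
  Change     0.4604   -0.4604
  Equil       5.205    0.3346
  solve Keq expr → x = -0.1535; check Q = 2.6560e-04

x = -0.1535 M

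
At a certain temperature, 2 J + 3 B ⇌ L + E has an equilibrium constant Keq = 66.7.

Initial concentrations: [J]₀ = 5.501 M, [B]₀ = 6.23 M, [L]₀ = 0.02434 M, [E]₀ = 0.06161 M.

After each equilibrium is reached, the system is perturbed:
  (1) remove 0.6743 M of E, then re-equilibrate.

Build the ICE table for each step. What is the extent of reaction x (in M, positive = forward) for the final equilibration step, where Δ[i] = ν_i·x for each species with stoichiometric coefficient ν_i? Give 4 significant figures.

x = 0.01109 M

Q₀ = 2.0494e-07 vs Keq = 66.7 ⇒ Q<K, forward
Step 1:
                    J           B           L           E
  I             5.501        6.23     0.02434     0.06161
  C            -3.957      -5.935       1.978       1.978
  E             1.544       0.295       2.003        2.04
  solve Keq expr → x = 1.978; check Q = 66.7
Then remove 0.6743 M of E.
Step 2:
                    J           B           L           E
  I             1.544       0.295       2.003       1.366
  C          -0.02217    -0.03326     0.01109     0.01109
  E             1.522      0.2618       2.014       1.377
  solve Keq expr → x = 0.01109; check Q = 66.7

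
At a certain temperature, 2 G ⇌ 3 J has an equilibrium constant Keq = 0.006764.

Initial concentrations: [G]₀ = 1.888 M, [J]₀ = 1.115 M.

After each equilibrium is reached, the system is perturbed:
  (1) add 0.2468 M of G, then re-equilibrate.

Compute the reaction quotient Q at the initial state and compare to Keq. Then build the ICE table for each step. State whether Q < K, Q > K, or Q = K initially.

Q₀ = 0.3889 vs Keq = 0.006764 ⇒ Q>K, reverse
Step 1:
                   G          J
  init         1.888      1.115
  Δ            0.517    -0.7755
  eq           2.405     0.3395
  solve Keq expr → x = -0.2585; check Q = 0.006764
Then add 0.2468 M of G.
Step 2:
                   G          J
  init         2.652     0.3395
  Δ         -0.01436    0.02154
  eq           2.637      0.361
  solve Keq expr → x = 0.007179; check Q = 0.006764

Q₀ = 0.3889; Q > K (proceeds reverse)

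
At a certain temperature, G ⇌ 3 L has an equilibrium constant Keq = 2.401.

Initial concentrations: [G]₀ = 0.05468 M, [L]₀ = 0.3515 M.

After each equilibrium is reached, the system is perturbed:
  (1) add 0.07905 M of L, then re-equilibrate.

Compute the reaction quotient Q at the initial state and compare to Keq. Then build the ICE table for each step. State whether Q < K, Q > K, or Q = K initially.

Q₀ = 0.7942; Q < K (proceeds forward)

Q₀ = 0.7942 vs Keq = 2.401 ⇒ Q<K, forward
Step 1:
                   G          L
  init       0.05468     0.3515
  Δ         -0.02343    0.07028
  eq         0.03125     0.4218
  solve Keq expr → x = 0.02343; check Q = 2.401
Then add 0.07905 M of L.
Step 2:
                   G          L
  init       0.03125     0.5008
  Δ          0.01122   -0.03365
  eq         0.04247     0.4672
  solve Keq expr → x = -0.01122; check Q = 2.401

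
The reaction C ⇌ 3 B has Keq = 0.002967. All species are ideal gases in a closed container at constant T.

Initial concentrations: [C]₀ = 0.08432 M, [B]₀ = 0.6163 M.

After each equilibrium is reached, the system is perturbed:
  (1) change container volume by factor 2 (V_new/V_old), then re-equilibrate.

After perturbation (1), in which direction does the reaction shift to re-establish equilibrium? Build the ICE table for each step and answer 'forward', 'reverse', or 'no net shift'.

Direction: forward

Q₀ = 2.776 vs Keq = 0.002967 ⇒ Q>K, reverse
Step 1:
                  C         B
  init      0.08432    0.6163
  Δ          0.1749   -0.5247
  eq         0.2592   0.09162
  solve Keq expr → x = -0.1749; check Q = 0.002967
Then change container volume by factor 2 (V_new/V_old).
Step 2:
                  C         B
  init       0.1296   0.04581
  Δ       -0.008432    0.0253
  eq         0.1212   0.07111
  solve Keq expr → x = 0.008432; check Q = 0.002967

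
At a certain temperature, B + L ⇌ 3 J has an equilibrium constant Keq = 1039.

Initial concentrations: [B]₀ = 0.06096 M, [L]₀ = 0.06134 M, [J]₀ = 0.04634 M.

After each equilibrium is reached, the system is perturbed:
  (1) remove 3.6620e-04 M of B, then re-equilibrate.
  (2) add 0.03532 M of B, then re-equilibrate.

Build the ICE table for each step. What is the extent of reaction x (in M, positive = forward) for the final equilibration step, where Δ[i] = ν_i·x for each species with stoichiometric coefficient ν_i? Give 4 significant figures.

x = 0.003255 M

Q₀ = 0.02661 vs Keq = 1039 ⇒ Q<K, forward
Step 1:
                    B           L           J
  Initial     0.06096     0.06134     0.04634
  Change     -0.05794    -0.05794      0.1738
  Equil       0.00302      0.0034      0.2202
  solve Keq expr → x = 0.05794; check Q = 1039
Then remove 3.6620e-04 M of B.
Step 2:
                    B           L           J
  Initial    0.002654      0.0034      0.2202
  Change   1.8696e-04  1.8696e-04 -5.6088e-04
  Equil      0.002841    0.003587      0.2196
  solve Keq expr → x = -1.8696e-04; check Q = 1039
Then add 0.03532 M of B.
Step 3:
                    B           L           J
  Initial     0.03816    0.003587      0.2196
  Change    -0.003255   -0.003255    0.009764
  Equil       0.03491  3.3269e-04      0.2294
  solve Keq expr → x = 0.003255; check Q = 1039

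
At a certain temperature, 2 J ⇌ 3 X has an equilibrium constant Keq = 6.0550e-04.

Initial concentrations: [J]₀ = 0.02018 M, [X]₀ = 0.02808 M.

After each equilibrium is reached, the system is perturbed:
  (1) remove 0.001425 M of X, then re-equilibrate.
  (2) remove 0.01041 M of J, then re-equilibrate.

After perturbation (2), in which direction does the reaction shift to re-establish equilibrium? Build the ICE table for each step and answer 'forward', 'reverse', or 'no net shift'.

Direction: reverse

Q₀ = 0.05437 vs Keq = 6.0550e-04 ⇒ Q>K, reverse
Step 1:
                  J         X
  Initial   0.02018   0.02808
  Change    0.01291  -0.01936
  Equil     0.03309  0.008719
  solve Keq expr → x = -0.006454; check Q = 6.0550e-04
Then remove 0.001425 M of X.
Step 2:
                  J         X
  Initial   0.03309  0.007294
  Change  -8.5001e-04  0.001275
  Equil     0.03224  0.008569
  solve Keq expr → x = 4.2501e-04; check Q = 6.0550e-04
Then remove 0.01041 M of J.
Step 3:
                  J         X
  Initial   0.02183  0.008569
  Change   0.001154 -0.001731
  Equil     0.02298  0.006838
  solve Keq expr → x = -5.7696e-04; check Q = 6.0550e-04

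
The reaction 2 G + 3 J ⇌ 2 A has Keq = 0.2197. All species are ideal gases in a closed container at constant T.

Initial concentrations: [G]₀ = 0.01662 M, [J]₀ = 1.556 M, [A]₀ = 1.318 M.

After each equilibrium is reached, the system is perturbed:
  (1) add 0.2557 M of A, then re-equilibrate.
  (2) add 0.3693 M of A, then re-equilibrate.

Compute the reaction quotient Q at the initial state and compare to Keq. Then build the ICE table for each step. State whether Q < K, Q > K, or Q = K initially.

Q₀ = 1669; Q > K (proceeds reverse)

Q₀ = 1669 vs Keq = 0.2197 ⇒ Q>K, reverse
Step 1:
                   G          J          A
  Initial    0.01662      1.556      1.318
  Change      0.4913      0.737    -0.4913
  Equil       0.5079      2.293     0.8267
  solve Keq expr → x = -0.2457; check Q = 0.2197
Then add 0.2557 M of A.
Step 2:
                   G          J          A
  Initial     0.5079      2.293      1.082
  Change     0.07174     0.1076   -0.07174
  Equil       0.5797      2.401      1.011
  solve Keq expr → x = -0.03587; check Q = 0.2197
Then add 0.3693 M of A.
Step 3:
                   G          J          A
  Initial     0.5797      2.401       1.38
  Change      0.0956     0.1434    -0.0956
  Equil       0.6753      2.544      1.284
  solve Keq expr → x = -0.0478; check Q = 0.2197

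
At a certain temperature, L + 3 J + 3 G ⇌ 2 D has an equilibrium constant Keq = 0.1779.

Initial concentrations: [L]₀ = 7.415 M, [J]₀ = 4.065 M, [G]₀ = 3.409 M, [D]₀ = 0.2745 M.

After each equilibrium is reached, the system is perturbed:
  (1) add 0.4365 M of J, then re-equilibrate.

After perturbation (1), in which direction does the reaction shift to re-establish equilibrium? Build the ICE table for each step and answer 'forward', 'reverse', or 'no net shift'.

Q₀ = 3.8187e-06 vs Keq = 0.1779 ⇒ Q<K, forward
Step 1:
                    L           J           G           D
  Initial       7.415       4.065       3.409      0.2745
  Change      -0.8271      -2.481      -2.481       1.654
  Equil         6.588       1.584      0.9278       1.929
  solve Keq expr → x = 0.8271; check Q = 0.1779
Then add 0.4365 M of J.
Step 2:
                    L           J           G           D
  Initial       6.588        2.02      0.9278       1.929
  Change     -0.04242     -0.1272     -0.1272     0.08483
  Equil         6.546       1.893      0.8006       2.013
  solve Keq expr → x = 0.04242; check Q = 0.1779

Direction: forward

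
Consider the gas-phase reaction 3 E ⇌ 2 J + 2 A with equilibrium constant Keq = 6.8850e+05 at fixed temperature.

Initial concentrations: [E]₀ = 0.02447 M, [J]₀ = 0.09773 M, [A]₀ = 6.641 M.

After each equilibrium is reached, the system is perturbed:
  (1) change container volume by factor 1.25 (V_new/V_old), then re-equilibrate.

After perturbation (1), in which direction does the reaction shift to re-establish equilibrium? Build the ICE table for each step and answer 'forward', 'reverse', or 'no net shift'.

Direction: forward

Q₀ = 2.8749e+04 vs Keq = 6.8850e+05 ⇒ Q<K, forward
Step 1:
                  E         J         A
  Initial   0.02447   0.09773     6.641
  Change   -0.01539   0.01026   0.01026
  Equil    0.009083     0.108     6.651
  solve Keq expr → x = 0.005129; check Q = 6.8850e+05
Then change container volume by factor 1.25 (V_new/V_old).
Step 2:
                  E         J         A
  Initial  0.007266   0.08639     5.321
  Change  -5.0313e-04 3.3542e-04 3.3542e-04
  Equil    0.006763   0.08673     5.321
  solve Keq expr → x = 1.6771e-04; check Q = 6.8850e+05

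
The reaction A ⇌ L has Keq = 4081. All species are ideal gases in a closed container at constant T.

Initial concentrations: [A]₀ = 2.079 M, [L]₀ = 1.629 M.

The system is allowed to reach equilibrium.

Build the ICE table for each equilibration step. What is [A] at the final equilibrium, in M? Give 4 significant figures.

[A]_eq = 9.0838e-04 M

Q₀ = 0.7835 vs Keq = 4081 ⇒ Q<K, forward
Step 1:
                  A         L
  I           2.079     1.629
  C          -2.078     2.078
  E       9.0838e-04     3.707
  solve Keq expr → x = 2.078; check Q = 4081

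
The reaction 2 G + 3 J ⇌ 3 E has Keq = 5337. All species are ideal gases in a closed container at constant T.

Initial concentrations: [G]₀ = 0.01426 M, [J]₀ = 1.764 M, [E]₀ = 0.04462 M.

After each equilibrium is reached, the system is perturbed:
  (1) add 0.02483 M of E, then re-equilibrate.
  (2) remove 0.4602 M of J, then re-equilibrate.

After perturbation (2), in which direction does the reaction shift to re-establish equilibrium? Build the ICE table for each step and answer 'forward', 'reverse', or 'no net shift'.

Direction: reverse

Q₀ = 0.07959 vs Keq = 5337 ⇒ Q<K, forward
Step 1:
                    G           J           E
  init        0.01426       1.764     0.04462
  Δ          -0.01416    -0.02124     0.02124
  eq       1.0056e-04       1.743     0.06586
  solve Keq expr → x = 0.00708; check Q = 5337
Then add 0.02483 M of E.
Step 2:
                    G           J           E
  init     1.0056e-04       1.743     0.09069
  Δ        6.1670e-05  9.2506e-05 -9.2506e-05
  eq       1.6223e-04       1.743      0.0906
  solve Keq expr → x = -3.0835e-05; check Q = 5337
Then remove 0.4602 M of J.
Step 3:
                    G           J           E
  init     1.6223e-04       1.283      0.0906
  Δ        9.4083e-05  1.4112e-04 -1.4112e-04
  eq       2.5631e-04       1.283     0.09046
  solve Keq expr → x = -4.7041e-05; check Q = 5337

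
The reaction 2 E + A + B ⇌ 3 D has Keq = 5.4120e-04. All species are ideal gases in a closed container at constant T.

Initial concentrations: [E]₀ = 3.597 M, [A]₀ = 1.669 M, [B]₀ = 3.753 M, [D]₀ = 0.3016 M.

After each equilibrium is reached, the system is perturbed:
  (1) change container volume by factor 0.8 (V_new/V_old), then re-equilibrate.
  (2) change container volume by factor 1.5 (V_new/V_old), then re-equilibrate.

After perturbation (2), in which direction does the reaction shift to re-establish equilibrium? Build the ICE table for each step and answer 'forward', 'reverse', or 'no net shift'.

Q₀ = 3.3852e-04 vs Keq = 5.4120e-04 ⇒ Q<K, forward
Step 1:
                    E           A           B           D
  Initial       3.597       1.669       3.753      0.3016
  Change     -0.03159     -0.0158     -0.0158     0.04739
  Equil         3.565       1.653       3.737       0.349
  solve Keq expr → x = 0.0158; check Q = 5.4120e-04
Then change container volume by factor 0.8 (V_new/V_old).
Step 2:
                    E           A           B           D
  Initial       4.457       2.067       4.672      0.4362
  Change     -0.02073    -0.01037    -0.01037      0.0311
  Equil         4.436       2.056       4.661      0.4673
  solve Keq expr → x = 0.01037; check Q = 5.4120e-04
Then change container volume by factor 1.5 (V_new/V_old).
Step 3:
                    E           A           B           D
  Initial       2.957       1.371       3.107      0.3116
  Change      0.02448     0.01224     0.01224    -0.03672
  Equil         2.982       1.383        3.12      0.2748
  solve Keq expr → x = -0.01224; check Q = 5.4120e-04

Direction: reverse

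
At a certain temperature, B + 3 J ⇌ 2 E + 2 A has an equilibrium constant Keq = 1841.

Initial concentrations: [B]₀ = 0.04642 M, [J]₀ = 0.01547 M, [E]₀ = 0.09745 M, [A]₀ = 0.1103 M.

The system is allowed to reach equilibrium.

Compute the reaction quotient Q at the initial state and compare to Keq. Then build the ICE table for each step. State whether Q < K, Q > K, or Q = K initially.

Q₀ = 672.3 vs Keq = 1841 ⇒ Q<K, forward
Step 1:
                    B           J           E           A
  Initial     0.04642     0.01547     0.09745      0.1103
  Change    -0.001309   -0.003928    0.002619    0.002619
  Equil       0.04511     0.01154      0.1001      0.1129
  solve Keq expr → x = 0.001309; check Q = 1841

Q₀ = 672.3; Q < K (proceeds forward)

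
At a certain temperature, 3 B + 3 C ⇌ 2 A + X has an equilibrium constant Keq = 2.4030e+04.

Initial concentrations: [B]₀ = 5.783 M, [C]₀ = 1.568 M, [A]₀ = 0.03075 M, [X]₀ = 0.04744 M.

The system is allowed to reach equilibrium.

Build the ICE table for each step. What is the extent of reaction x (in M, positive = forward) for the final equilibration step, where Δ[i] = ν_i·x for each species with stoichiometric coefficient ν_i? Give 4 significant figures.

Q₀ = 6.0164e-08 vs Keq = 2.4030e+04 ⇒ Q<K, forward
Step 1:
                   B          C          A          X
  init         5.783      1.568    0.03075    0.04744
  Δ           -1.561     -1.561      1.041     0.5203
  eq           4.222   0.007116      1.071     0.5677
  solve Keq expr → x = 0.5203; check Q = 2.4030e+04

x = 0.5203 M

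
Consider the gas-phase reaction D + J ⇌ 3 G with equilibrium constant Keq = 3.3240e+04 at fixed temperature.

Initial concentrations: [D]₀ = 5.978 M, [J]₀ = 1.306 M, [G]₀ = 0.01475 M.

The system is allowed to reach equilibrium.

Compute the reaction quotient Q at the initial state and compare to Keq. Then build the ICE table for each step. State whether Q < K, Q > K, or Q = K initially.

Q₀ = 4.1103e-07 vs Keq = 3.3240e+04 ⇒ Q<K, forward
Step 1:
                   D          J          G
  I            5.978      1.306    0.01475
  C           -1.306     -1.306      3.917
  E            4.672 3.9129e-04      3.932
  solve Keq expr → x = 1.306; check Q = 3.3240e+04

Q₀ = 4.1103e-07; Q < K (proceeds forward)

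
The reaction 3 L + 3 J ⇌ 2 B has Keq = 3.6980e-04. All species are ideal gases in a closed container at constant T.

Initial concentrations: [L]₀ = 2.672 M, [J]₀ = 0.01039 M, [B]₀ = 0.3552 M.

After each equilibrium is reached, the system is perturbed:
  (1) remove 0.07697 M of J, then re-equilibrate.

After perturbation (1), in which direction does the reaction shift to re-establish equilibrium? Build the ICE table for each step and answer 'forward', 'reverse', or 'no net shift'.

Q₀ = 5896 vs Keq = 3.6980e-04 ⇒ Q>K, reverse
Step 1:
                    L           J           B
  I             2.672     0.01039      0.3552
  C            0.4778      0.4778     -0.3185
  E              3.15      0.4882     0.03667
  solve Keq expr → x = -0.1593; check Q = 3.6980e-04
Then remove 0.07697 M of J.
Step 2:
                    L           J           B
  I              3.15      0.4112     0.03667
  C            0.0106      0.0106   -0.007068
  E              3.16      0.4218      0.0296
  solve Keq expr → x = -0.003534; check Q = 3.6980e-04

Direction: reverse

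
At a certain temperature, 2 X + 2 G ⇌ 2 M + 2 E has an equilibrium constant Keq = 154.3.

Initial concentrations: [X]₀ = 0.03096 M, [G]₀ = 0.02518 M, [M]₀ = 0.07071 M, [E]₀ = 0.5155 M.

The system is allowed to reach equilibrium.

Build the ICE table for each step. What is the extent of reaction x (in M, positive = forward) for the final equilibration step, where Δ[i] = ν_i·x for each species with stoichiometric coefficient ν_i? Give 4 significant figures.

x = -0.008989 M

Q₀ = 2186 vs Keq = 154.3 ⇒ Q>K, reverse
Step 1:
                   X          G          M          E
  Initial    0.03096    0.02518    0.07071     0.5155
  Change     0.01798    0.01798   -0.01798   -0.01798
  Equil      0.04894    0.04316    0.05273     0.4975
  solve Keq expr → x = -0.008989; check Q = 154.3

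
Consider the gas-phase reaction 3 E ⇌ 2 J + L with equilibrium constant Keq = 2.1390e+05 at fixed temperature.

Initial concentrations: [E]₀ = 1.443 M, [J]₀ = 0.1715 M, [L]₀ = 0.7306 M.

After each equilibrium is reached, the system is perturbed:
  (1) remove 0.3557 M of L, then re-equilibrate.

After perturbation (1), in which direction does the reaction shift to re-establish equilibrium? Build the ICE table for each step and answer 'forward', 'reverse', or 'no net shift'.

Direction: forward

Q₀ = 0.007152 vs Keq = 2.1390e+05 ⇒ Q<K, forward
Step 1:
                   E          J          L
  Initial      1.443     0.1715     0.7306
  Change      -1.424     0.9492     0.4746
  Equil       0.0192      1.121      1.205
  solve Keq expr → x = 0.4746; check Q = 2.1390e+05
Then remove 0.3557 M of L.
Step 2:
                   E          J          L
  Initial     0.0192      1.121     0.8495
  Change   -0.002094   0.001396 6.9796e-04
  Equil      0.01711      1.122     0.8502
  solve Keq expr → x = 6.9796e-04; check Q = 2.1390e+05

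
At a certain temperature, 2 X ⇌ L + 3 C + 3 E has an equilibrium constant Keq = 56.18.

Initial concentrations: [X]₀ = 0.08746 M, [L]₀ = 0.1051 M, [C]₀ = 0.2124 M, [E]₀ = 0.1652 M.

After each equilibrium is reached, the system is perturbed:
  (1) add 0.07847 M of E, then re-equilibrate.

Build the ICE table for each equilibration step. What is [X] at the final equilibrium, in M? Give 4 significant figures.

Q₀ = 5.9358e-04 vs Keq = 56.18 ⇒ Q<K, forward
Step 1:
                  X         L         C         E
  I         0.08746    0.1051    0.2124    0.1652
  C        -0.08583   0.04292    0.1287    0.1287
  E         0.00163     0.148    0.3411    0.2939
  solve Keq expr → x = 0.04292; check Q = 56.18
Then add 0.07847 M of E.
Step 2:
                  X         L         C         E
  I         0.00163     0.148    0.3411    0.3724
  C       6.7216e-04 -3.3608e-04 -0.001008 -0.001008
  E        0.002302    0.1477    0.3401    0.3714
  solve Keq expr → x = -3.3608e-04; check Q = 56.18

[X]_eq = 0.002302 M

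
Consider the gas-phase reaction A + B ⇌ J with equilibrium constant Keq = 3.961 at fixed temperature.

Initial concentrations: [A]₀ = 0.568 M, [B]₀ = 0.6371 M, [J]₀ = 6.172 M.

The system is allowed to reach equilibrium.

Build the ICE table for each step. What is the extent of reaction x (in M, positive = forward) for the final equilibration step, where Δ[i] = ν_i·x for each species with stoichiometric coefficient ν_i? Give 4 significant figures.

x = -0.5855 M

Q₀ = 17.06 vs Keq = 3.961 ⇒ Q>K, reverse
Step 1:
                    A           B           J
  I             0.568      0.6371       6.172
  C            0.5855      0.5855     -0.5855
  E             1.154       1.223       5.586
  solve Keq expr → x = -0.5855; check Q = 3.961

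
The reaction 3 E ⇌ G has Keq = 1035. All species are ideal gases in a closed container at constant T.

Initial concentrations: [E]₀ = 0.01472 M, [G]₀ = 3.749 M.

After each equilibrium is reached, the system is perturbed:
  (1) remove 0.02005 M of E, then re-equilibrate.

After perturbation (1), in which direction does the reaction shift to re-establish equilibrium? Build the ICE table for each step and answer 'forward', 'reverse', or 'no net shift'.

Direction: reverse

Q₀ = 1.1754e+06 vs Keq = 1035 ⇒ Q>K, reverse
Step 1:
                  E         G
  I         0.01472     3.749
  C          0.1382  -0.04607
  E          0.1529     3.703
  solve Keq expr → x = -0.04607; check Q = 1035
Then remove 0.02005 M of E.
Step 2:
                  E         G
  I          0.1329     3.703
  C         0.01996 -0.006653
  E          0.1529     3.696
  solve Keq expr → x = -0.006653; check Q = 1035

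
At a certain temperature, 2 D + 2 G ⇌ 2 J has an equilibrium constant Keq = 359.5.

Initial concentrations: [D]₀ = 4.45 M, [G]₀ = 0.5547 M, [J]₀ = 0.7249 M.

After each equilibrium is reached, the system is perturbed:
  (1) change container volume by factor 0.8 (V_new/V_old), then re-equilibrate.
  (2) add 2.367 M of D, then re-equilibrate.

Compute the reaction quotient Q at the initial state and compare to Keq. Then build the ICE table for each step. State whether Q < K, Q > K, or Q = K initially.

Q₀ = 0.08624; Q < K (proceeds forward)

Q₀ = 0.08624 vs Keq = 359.5 ⇒ Q<K, forward
Step 1:
                  D         G         J
  init         4.45    0.5547    0.7249
  Δ         -0.5377   -0.5377    0.5377
  eq          3.912   0.01702     1.263
  solve Keq expr → x = 0.2688; check Q = 359.5
Then change container volume by factor 0.8 (V_new/V_old).
Step 2:
                  D         G         J
  init         4.89   0.02128     1.578
  Δ       -0.004195 -0.004195  0.004195
  eq          4.886   0.01708     1.582
  solve Keq expr → x = 0.002098; check Q = 359.5
Then add 2.367 M of D.
Step 3:
                  D         G         J
  init        7.253   0.01708     1.582
  Δ       -0.005525 -0.005525  0.005525
  eq          7.248   0.01156     1.588
  solve Keq expr → x = 0.002763; check Q = 359.5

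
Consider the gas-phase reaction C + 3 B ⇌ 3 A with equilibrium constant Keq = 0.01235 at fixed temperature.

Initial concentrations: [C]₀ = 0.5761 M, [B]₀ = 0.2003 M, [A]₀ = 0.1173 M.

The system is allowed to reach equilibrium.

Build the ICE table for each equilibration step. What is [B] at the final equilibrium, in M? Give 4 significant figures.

Q₀ = 0.3486 vs Keq = 0.01235 ⇒ Q>K, reverse
Step 1:
                  C         B         A
  Initial    0.5761    0.2003    0.1173
  Change    0.02184   0.06553  -0.06553
  Equil      0.5979    0.2658   0.05177
  solve Keq expr → x = -0.02184; check Q = 0.01235

[B]_eq = 0.2658 M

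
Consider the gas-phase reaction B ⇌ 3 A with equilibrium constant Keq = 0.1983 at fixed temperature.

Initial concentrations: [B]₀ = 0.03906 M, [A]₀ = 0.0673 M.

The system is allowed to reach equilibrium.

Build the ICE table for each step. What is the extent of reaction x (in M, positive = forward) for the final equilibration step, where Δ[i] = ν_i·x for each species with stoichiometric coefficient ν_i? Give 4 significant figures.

Q₀ = 0.007804 vs Keq = 0.1983 ⇒ Q<K, forward
Step 1:
                   B          A
  Initial    0.03906     0.0673
  Change    -0.02475    0.07426
  Equil      0.01431     0.1416
  solve Keq expr → x = 0.02475; check Q = 0.1983

x = 0.02475 M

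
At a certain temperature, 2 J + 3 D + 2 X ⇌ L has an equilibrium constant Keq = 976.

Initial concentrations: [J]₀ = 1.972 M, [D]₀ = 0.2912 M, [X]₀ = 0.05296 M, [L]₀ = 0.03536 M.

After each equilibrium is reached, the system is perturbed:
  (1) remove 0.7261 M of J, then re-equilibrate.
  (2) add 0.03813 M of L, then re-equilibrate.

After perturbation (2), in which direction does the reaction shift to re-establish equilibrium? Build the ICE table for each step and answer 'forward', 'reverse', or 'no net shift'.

Q₀ = 131.3 vs Keq = 976 ⇒ Q<K, forward
Step 1:
                  J         D         X         L
  I           1.972    0.2912   0.05296   0.03536
  C        -0.02487   -0.0373  -0.02487   0.01243
  E           1.947    0.2539   0.02809   0.04779
  solve Keq expr → x = 0.01243; check Q = 976
Then remove 0.7261 M of J.
Step 2:
                  J         D         X         L
  I           1.221    0.2539   0.02809   0.04779
  C         0.01031   0.01546   0.01031 -0.005153
  E           1.231    0.2694    0.0384   0.04264
  solve Keq expr → x = -0.005153; check Q = 976
Then add 0.03813 M of L.
Step 3:
                  J         D         X         L
  I           1.231    0.2694    0.0384   0.08077
  C        0.008986   0.01348  0.008986 -0.004493
  E            1.24    0.2828   0.04738   0.07628
  solve Keq expr → x = -0.004493; check Q = 976

Direction: reverse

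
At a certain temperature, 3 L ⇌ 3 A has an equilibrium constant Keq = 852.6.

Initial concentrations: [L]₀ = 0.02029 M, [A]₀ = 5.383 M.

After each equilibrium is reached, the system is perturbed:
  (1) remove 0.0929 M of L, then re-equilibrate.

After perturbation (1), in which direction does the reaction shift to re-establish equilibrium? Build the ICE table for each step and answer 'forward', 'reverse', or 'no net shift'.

Q₀ = 1.8674e+07 vs Keq = 852.6 ⇒ Q>K, reverse
Step 1:
                  L         A
  init      0.02029     5.383
  Δ          0.4952   -0.4952
  eq         0.5155     4.888
  solve Keq expr → x = -0.1651; check Q = 852.6
Then remove 0.0929 M of L.
Step 2:
                  L         A
  init       0.4226     4.888
  Δ         0.08404  -0.08404
  eq         0.5066     4.804
  solve Keq expr → x = -0.02801; check Q = 852.6

Direction: reverse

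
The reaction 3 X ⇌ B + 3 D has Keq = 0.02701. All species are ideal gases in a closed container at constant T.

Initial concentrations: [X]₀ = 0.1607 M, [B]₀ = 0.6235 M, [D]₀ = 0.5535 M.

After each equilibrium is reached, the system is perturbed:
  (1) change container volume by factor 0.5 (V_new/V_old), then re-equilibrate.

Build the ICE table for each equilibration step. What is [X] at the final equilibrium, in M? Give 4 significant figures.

[X]_eq = 1.098 M

Q₀ = 25.48 vs Keq = 0.02701 ⇒ Q>K, reverse
Step 1:
                   X          B          D
  I           0.1607     0.6235     0.5535
  C            0.358    -0.1193     -0.358
  E           0.5187     0.5042     0.1955
  solve Keq expr → x = -0.1193; check Q = 0.02701
Then change container volume by factor 0.5 (V_new/V_old).
Step 2:
                   X          B          D
  I            1.037      1.008     0.3911
  C          0.06039   -0.02013   -0.06039
  E            1.098     0.9882     0.3307
  solve Keq expr → x = -0.02013; check Q = 0.02701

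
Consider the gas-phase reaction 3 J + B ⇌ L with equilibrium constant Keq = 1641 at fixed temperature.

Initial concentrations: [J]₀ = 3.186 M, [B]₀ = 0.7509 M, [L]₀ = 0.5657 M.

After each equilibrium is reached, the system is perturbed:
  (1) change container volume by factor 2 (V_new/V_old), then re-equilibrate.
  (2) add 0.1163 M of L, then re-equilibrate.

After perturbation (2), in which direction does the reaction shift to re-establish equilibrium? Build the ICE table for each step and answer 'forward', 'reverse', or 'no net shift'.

Q₀ = 0.0233 vs Keq = 1641 ⇒ Q<K, forward
Step 1:
                  J         B         L
  Initial     3.186    0.7509    0.5657
  Change      -2.25   -0.7499    0.7499
  Equil      0.9362 9.7695e-04     1.316
  solve Keq expr → x = 0.7499; check Q = 1641
Then change container volume by factor 2 (V_new/V_old).
Step 2:
                  J         B         L
  Initial    0.4681 4.8848e-04    0.6578
  Change   0.009518  0.003173 -0.003173
  Equil      0.4776  0.003661    0.6546
  solve Keq expr → x = -0.003173; check Q = 1641
Then add 0.1163 M of L.
Step 3:
                  J         B         L
  Initial    0.4776  0.003661    0.7709
  Change   0.001796 5.9881e-04 -5.9881e-04
  Equil      0.4794   0.00426    0.7703
  solve Keq expr → x = -5.9881e-04; check Q = 1641

Direction: reverse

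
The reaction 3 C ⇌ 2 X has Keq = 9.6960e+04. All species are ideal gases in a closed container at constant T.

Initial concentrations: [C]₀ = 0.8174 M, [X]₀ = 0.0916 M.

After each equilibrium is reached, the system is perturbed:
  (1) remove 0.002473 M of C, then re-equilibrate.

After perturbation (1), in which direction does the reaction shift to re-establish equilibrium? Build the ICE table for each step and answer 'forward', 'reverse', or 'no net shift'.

Direction: reverse

Q₀ = 0.01536 vs Keq = 9.6960e+04 ⇒ Q<K, forward
Step 1:
                  C         X
  Initial    0.8174    0.0916
  Change    -0.8015    0.5343
  Equil     0.01593    0.6259
  solve Keq expr → x = 0.2672; check Q = 9.6960e+04
Then remove 0.002473 M of C.
Step 2:
                  C         X
  Initial   0.01345    0.6259
  Change   0.002445  -0.00163
  Equil      0.0159    0.6243
  solve Keq expr → x = -8.1511e-04; check Q = 9.6960e+04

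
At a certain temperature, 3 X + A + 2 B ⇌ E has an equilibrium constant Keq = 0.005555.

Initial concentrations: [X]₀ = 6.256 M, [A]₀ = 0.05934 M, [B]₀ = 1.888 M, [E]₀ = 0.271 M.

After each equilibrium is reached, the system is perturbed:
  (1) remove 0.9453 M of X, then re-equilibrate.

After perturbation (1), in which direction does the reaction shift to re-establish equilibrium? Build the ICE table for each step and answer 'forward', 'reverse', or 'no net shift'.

Direction: reverse

Q₀ = 0.005233 vs Keq = 0.005555 ⇒ Q<K, forward
Step 1:
                   X          A          B          E
  I            6.256    0.05934      1.888      0.271
  C        -0.007335  -0.002445   -0.00489   0.002445
  E            6.249    0.05689      1.883     0.2734
  solve Keq expr → x = 0.002445; check Q = 0.005555
Then remove 0.9453 M of X.
Step 2:
                   X          A          B          E
  I            5.303    0.05689      1.883     0.2734
  C          0.06571     0.0219     0.0438    -0.0219
  E            5.369     0.0788      1.927     0.2515
  solve Keq expr → x = -0.0219; check Q = 0.005555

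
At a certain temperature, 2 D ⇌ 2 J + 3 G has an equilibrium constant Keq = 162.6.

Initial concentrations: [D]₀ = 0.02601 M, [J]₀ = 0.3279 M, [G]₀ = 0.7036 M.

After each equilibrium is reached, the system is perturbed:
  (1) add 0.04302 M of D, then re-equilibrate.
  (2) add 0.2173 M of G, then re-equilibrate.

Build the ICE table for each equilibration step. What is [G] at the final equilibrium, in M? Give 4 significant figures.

Q₀ = 55.36 vs Keq = 162.6 ⇒ Q<K, forward
Step 1:
                    D           J           G
  init        0.02601      0.3279      0.7036
  Δ          -0.00988     0.00988     0.01482
  eq          0.01613      0.3378      0.7184
  solve Keq expr → x = 0.00494; check Q = 162.6
Then add 0.04302 M of D.
Step 2:
                    D           J           G
  init        0.05915      0.3378      0.7184
  Δ          -0.03892     0.03892     0.05839
  eq          0.02023      0.3767      0.7768
  solve Keq expr → x = 0.01946; check Q = 162.6
Then add 0.2173 M of G.
Step 3:
                    D           J           G
  init        0.02023      0.3767      0.9941
  Δ          0.007926   -0.007926    -0.01189
  eq          0.02815      0.3688      0.9822
  solve Keq expr → x = -0.003963; check Q = 162.6

[G]_eq = 0.9822 M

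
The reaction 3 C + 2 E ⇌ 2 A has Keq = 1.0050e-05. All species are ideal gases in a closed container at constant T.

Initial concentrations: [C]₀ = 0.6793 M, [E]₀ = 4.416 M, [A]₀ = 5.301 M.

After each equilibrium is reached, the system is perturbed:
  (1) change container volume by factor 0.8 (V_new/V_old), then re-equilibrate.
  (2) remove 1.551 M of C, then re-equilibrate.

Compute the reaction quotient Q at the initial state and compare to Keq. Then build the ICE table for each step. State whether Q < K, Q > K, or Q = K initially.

Q₀ = 4.597; Q > K (proceeds reverse)

Q₀ = 4.597 vs Keq = 1.0050e-05 ⇒ Q>K, reverse
Step 1:
                    C           E           A
  init         0.6793       4.416       5.301
  Δ             7.026       4.684      -4.684
  eq            7.705         9.1       0.617
  solve Keq expr → x = -2.342; check Q = 1.0050e-05
Then change container volume by factor 0.8 (V_new/V_old).
Step 2:
                    C           E           A
  init          9.632       11.37      0.7713
  Δ           -0.3434     -0.2289      0.2289
  eq            9.288       11.15           1
  solve Keq expr → x = 0.1145; check Q = 1.0050e-05
Then remove 1.551 M of C.
Step 3:
                    C           E           A
  init          7.737       11.15           1
  Δ            0.2777      0.1851     -0.1851
  eq            8.015       11.33      0.8151
  solve Keq expr → x = -0.09257; check Q = 1.0050e-05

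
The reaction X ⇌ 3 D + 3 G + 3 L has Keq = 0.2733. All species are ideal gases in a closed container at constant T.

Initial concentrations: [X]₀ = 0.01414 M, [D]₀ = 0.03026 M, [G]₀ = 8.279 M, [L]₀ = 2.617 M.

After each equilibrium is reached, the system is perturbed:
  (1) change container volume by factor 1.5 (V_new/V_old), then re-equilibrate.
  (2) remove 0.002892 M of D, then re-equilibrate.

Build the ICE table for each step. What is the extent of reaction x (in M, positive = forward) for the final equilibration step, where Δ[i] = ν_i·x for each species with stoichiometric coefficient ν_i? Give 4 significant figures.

Q₀ = 19.93 vs Keq = 0.2733 ⇒ Q>K, reverse
Step 1:
                    X           D           G           L
  I           0.01414     0.03026       8.279       2.617
  C          0.007283    -0.02185    -0.02185    -0.02185
  E           0.02142    0.008411       8.257       2.595
  solve Keq expr → x = -0.007283; check Q = 0.2733
Then change container volume by factor 1.5 (V_new/V_old).
Step 2:
                    X           D           G           L
  I           0.01428    0.005607       5.505        1.73
  C         -0.003164    0.009492    0.009492    0.009492
  E           0.01112      0.0151       5.514        1.74
  solve Keq expr → x = 0.003164; check Q = 0.2733
Then remove 0.002892 M of D.
Step 3:
                    X           D           G           L
  I           0.01112     0.01221       5.514        1.74
  C       -8.2682e-04     0.00248     0.00248     0.00248
  E           0.01029     0.01469       5.517       1.742
  solve Keq expr → x = 8.2682e-04; check Q = 0.2733

x = 8.2682e-04 M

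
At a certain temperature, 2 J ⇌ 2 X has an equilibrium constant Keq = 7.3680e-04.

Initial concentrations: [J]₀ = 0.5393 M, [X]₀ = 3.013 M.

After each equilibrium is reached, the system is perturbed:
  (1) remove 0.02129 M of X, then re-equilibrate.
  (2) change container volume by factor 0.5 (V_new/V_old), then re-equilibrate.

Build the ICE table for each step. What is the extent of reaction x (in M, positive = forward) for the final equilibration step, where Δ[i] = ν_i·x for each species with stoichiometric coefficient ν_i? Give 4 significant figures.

x = 0 M

Q₀ = 31.21 vs Keq = 7.3680e-04 ⇒ Q>K, reverse
Step 1:
                   J          X
  Initial     0.5393      3.013
  Change       2.919     -2.919
  Equil        3.458    0.09388
  solve Keq expr → x = -1.46; check Q = 7.3680e-04
Then remove 0.02129 M of X.
Step 2:
                   J          X
  Initial      3.458    0.07259
  Change    -0.02073    0.02073
  Equil        3.438    0.09331
  solve Keq expr → x = 0.01036; check Q = 7.3680e-04
Then change container volume by factor 0.5 (V_new/V_old).
Step 3:
                   J          X
  Initial      6.875     0.1866
  Change           0          0
  Equil        6.875     0.1866
  solve Keq expr → x = 0; check Q = 7.3680e-04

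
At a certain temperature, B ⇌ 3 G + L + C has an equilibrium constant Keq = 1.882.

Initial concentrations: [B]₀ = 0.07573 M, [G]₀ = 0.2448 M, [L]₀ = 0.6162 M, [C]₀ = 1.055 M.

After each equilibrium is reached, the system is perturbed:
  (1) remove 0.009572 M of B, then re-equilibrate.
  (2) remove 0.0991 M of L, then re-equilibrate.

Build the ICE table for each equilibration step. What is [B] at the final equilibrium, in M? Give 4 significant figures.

[B]_eq = 0.01903 M

Q₀ = 0.1259 vs Keq = 1.882 ⇒ Q<K, forward
Step 1:
                   B          G          L          C
  init       0.07573     0.2448     0.6162      1.055
  Δ         -0.05103     0.1531    0.05103    0.05103
  eq          0.0247     0.3979     0.6672      1.106
  solve Keq expr → x = 0.05103; check Q = 1.882
Then remove 0.009572 M of B.
Step 2:
                   B          G          L          C
  init       0.01513     0.3979     0.6672      1.106
  Δ         0.006039   -0.01812  -0.006039  -0.006039
  eq         0.02117     0.3798     0.6612        1.1
  solve Keq expr → x = -0.006039; check Q = 1.882
Then remove 0.0991 M of L.
Step 3:
                   B          G          L          C
  init       0.02117     0.3798     0.5621        1.1
  Δ        -0.002137   0.006411   0.002137   0.002137
  eq         0.01903     0.3862     0.5642      1.102
  solve Keq expr → x = 0.002137; check Q = 1.882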